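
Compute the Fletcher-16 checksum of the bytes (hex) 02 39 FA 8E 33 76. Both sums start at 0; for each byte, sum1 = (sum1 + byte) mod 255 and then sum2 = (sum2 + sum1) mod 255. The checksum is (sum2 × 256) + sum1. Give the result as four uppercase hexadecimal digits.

9E6E

Running sums (mod 255):
  after byte 0 (02): sum1=2, sum2=2
  after byte 1 (39): sum1=59, sum2=61
  after byte 2 (FA): sum1=54, sum2=115
  after byte 3 (8E): sum1=196, sum2=56
  after byte 4 (33): sum1=247, sum2=48
  after byte 5 (76): sum1=110, sum2=158
Checksum = sum2·256 + sum1 = 158·256 + 110 = 40558 = 0x9E6E.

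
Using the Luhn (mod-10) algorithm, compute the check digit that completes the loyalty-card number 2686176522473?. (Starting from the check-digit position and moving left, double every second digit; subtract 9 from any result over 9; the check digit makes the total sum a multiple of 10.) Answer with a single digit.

3

Partial digits right→left: 3 7 4 2 2 5 6 7 1 6 8 6 2
Double every second digit counting from the check-digit position (so the 1st, 3rd, 5th, ... of the partial from the right).
  doubled (with −9 where >9): 6 8 4 3 2 7 4 → sum 34
  kept as-is: 7 2 5 7 6 6 → sum 33
Total = 34 + 33 = 67.
Check digit = (10 − (67 mod 10)) mod 10 = 3.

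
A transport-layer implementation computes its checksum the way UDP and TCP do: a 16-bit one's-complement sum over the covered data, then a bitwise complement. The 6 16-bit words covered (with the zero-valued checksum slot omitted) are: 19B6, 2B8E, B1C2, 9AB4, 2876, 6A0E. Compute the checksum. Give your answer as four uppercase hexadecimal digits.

DBBF

One's-complement addition (fold any carry out of bit 15 back into bit 0):
  0x19B6 + 0x2B8E = 0x04544
  0x4544 + 0xB1C2 = 0x0F706
  0xF706 + 0x9AB4 = 0x191BA → wrap carry → 0x91BB
  0x91BB + 0x2876 = 0x0BA31
  0xBA31 + 0x6A0E = 0x1243F → wrap carry → 0x2440
One's-complement sum = 0x2440.
Checksum = ~0x2440 & 0xFFFF = 0xDBBF.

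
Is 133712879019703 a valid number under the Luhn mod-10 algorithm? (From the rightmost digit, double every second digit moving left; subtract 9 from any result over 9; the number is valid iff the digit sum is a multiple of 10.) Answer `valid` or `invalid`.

From the right, keep odd positions and double even positions (subtract 9 from any doubled value over 9):
  doubled (positions 2,4,...): 0 9 0 5 4 5 6 → sum 29
  kept (positions 1,3,...): 3 7 1 9 8 1 3 1 → sum 33
Total = 62.
62 mod 10 = 2, so the number is invalid.

invalid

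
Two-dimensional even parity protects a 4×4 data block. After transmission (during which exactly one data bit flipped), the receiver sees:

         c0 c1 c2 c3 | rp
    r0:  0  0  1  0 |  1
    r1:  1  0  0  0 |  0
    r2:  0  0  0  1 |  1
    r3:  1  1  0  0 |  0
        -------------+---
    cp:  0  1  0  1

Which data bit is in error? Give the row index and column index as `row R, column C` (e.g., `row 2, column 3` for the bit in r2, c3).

Recompute each row's even parity and compare to rp:
  r0: data parity 1, sent rp 1 → ok
  r1: data parity 1, sent rp 0 → mismatch
  r2: data parity 1, sent rp 1 → ok
  r3: data parity 0, sent rp 0 → ok
Recompute each column's even parity and compare to cp:
  c0: data parity 0, sent cp 0 → ok
  c1: data parity 1, sent cp 1 → ok
  c2: data parity 1, sent cp 0 → mismatch
  c3: data parity 1, sent cp 1 → ok
Exactly one row (r1) and one column (c2) fail → the flipped bit is at their intersection.

row 1, column 2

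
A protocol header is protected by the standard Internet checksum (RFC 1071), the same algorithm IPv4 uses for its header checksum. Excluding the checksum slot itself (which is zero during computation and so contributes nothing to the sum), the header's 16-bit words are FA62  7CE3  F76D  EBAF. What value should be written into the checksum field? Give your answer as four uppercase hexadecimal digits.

One's-complement addition (fold any carry out of bit 15 back into bit 0):
  0xFA62 + 0x7CE3 = 0x17745 → wrap carry → 0x7746
  0x7746 + 0xF76D = 0x16EB3 → wrap carry → 0x6EB4
  0x6EB4 + 0xEBAF = 0x15A63 → wrap carry → 0x5A64
One's-complement sum = 0x5A64.
Checksum = ~0x5A64 & 0xFFFF = 0xA59B.

A59B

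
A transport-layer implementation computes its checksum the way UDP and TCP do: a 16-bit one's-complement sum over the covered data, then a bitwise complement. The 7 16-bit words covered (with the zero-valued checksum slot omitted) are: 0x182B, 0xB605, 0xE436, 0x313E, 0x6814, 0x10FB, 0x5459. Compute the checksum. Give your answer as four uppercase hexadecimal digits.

One's-complement addition (fold any carry out of bit 15 back into bit 0):
  0x182B + 0xB605 = 0x0CE30
  0xCE30 + 0xE436 = 0x1B266 → wrap carry → 0xB267
  0xB267 + 0x313E = 0x0E3A5
  0xE3A5 + 0x6814 = 0x14BB9 → wrap carry → 0x4BBA
  0x4BBA + 0x10FB = 0x05CB5
  0x5CB5 + 0x5459 = 0x0B10E
One's-complement sum = 0xB10E.
Checksum = ~0xB10E & 0xFFFF = 0x4EF1.

4EF1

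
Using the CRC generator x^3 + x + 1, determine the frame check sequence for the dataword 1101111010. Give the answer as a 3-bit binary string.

Append 3 zeros: 1101111010000. Divide by 1011 (XOR where the leading bit is 1):
  pos 0: 1101 XOR 1011 = 0110
  pos 1: 1101 XOR 1011 = 0110
  pos 2: 1101 XOR 1011 = 0110
  pos 3: 1101 XOR 1011 = 0110
  pos 4: 1100 XOR 1011 = 0111
  pos 5: 1111 XOR 1011 = 0100
  pos 6: 1000 XOR 1011 = 0011
  pos 8: 1100 XOR 1011 = 0111
  pos 9: 1110 XOR 1011 = 0101
Remainder (last 3 bits) = 101. This is the CRC / FCS.

101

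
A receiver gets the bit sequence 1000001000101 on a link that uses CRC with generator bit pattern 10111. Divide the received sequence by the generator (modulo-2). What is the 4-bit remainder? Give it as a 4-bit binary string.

Modulo-2 division of 1000001000101 by 10111:
  pos 0: 10000 XOR 10111 = 00111
  pos 2: 11101 XOR 10111 = 01010
  pos 3: 10100 XOR 10111 = 00011
  pos 6: 11001 XOR 10111 = 01110
  pos 7: 11100 XOR 10111 = 01011
  pos 8: 10111 XOR 10111 = 00000
Remainder = 0000 (zero — the frame passes the CRC check).

0000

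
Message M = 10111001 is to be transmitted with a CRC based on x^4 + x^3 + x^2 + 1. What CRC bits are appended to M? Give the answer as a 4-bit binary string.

Append 4 zeros: 101110010000. Divide by 11101 (XOR where the leading bit is 1):
  pos 0: 10111 XOR 11101 = 01010
  pos 1: 10100 XOR 11101 = 01001
  pos 2: 10010 XOR 11101 = 01111
  pos 3: 11111 XOR 11101 = 00010
  pos 6: 10000 XOR 11101 = 01101
  pos 7: 11010 XOR 11101 = 00111
Remainder (last 4 bits) = 0111. This is the CRC / FCS.

0111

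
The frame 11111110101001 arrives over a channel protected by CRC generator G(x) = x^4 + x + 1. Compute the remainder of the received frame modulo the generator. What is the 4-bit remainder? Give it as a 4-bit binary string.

Modulo-2 division of 11111110101001 by 10011:
  pos 0: 11111 XOR 10011 = 01100
  pos 1: 11001 XOR 10011 = 01010
  pos 2: 10101 XOR 10011 = 00110
  pos 4: 11001 XOR 10011 = 01010
  pos 5: 10100 XOR 10011 = 00111
  pos 7: 11110 XOR 10011 = 01101
  pos 8: 11010 XOR 10011 = 01001
  pos 9: 10011 XOR 10011 = 00000
Remainder = 0000 (zero — the frame passes the CRC check).

0000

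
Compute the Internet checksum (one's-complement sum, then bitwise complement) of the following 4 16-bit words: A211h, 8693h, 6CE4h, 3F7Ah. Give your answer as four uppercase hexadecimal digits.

One's-complement addition (fold any carry out of bit 15 back into bit 0):
  0xA211 + 0x8693 = 0x128A4 → wrap carry → 0x28A5
  0x28A5 + 0x6CE4 = 0x09589
  0x9589 + 0x3F7A = 0x0D503
One's-complement sum = 0xD503.
Checksum = ~0xD503 & 0xFFFF = 0x2AFC.

2AFC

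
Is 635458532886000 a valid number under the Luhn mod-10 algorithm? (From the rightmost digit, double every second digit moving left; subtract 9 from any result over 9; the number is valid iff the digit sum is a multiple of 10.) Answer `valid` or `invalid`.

invalid

From the right, keep odd positions and double even positions (subtract 9 from any doubled value over 9):
  doubled (positions 2,4,...): 0 3 7 6 7 8 6 → sum 37
  kept (positions 1,3,...): 0 0 8 2 5 5 5 6 → sum 31
Total = 68.
68 mod 10 = 8, so the number is invalid.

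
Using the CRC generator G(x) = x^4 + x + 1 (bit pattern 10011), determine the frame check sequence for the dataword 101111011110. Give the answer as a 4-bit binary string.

Append 4 zeros: 1011110111100000. Divide by 10011 (XOR where the leading bit is 1):
  pos 0: 10111 XOR 10011 = 00100
  pos 2: 10010 XOR 10011 = 00001
  pos 6: 11111 XOR 10011 = 01100
  pos 7: 11000 XOR 10011 = 01011
  pos 8: 10110 XOR 10011 = 00101
  pos 10: 10100 XOR 10011 = 00111
Remainder (last 4 bits) = 1110. This is the CRC / FCS.

1110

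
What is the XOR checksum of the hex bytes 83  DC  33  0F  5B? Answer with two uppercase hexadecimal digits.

38

XOR the bytes together:
  start with 0x83
  0x83 ⊕ 0xDC = 0x5F
  0x5F ⊕ 0x33 = 0x6C
  0x6C ⊕ 0x0F = 0x63
  0x63 ⊕ 0x5B = 0x38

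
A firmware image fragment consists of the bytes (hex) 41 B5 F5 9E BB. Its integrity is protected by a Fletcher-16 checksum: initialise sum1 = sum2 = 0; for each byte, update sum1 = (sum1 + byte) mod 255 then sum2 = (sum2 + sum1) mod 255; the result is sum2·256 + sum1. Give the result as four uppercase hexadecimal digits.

Running sums (mod 255):
  after byte 0 (41): sum1=65, sum2=65
  after byte 1 (B5): sum1=246, sum2=56
  after byte 2 (F5): sum1=236, sum2=37
  after byte 3 (9E): sum1=139, sum2=176
  after byte 4 (BB): sum1=71, sum2=247
Checksum = sum2·256 + sum1 = 247·256 + 71 = 63303 = 0xF747.

F747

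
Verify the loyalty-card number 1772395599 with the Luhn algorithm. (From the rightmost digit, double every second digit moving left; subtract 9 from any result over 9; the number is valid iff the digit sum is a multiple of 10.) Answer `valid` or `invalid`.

From the right, keep odd positions and double even positions (subtract 9 from any doubled value over 9):
  doubled (positions 2,4,...): 9 1 6 5 2 → sum 23
  kept (positions 1,3,...): 9 5 9 2 7 → sum 32
Total = 55.
55 mod 10 = 5, so the number is invalid.

invalid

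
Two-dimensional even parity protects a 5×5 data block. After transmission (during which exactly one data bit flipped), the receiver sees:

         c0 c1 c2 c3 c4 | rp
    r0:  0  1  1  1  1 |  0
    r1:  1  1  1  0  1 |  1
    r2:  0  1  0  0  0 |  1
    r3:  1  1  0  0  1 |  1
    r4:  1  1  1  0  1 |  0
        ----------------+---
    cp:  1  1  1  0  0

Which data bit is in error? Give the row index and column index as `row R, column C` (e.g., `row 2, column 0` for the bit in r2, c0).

Recompute each row's even parity and compare to rp:
  r0: data parity 0, sent rp 0 → ok
  r1: data parity 0, sent rp 1 → mismatch
  r2: data parity 1, sent rp 1 → ok
  r3: data parity 1, sent rp 1 → ok
  r4: data parity 0, sent rp 0 → ok
Recompute each column's even parity and compare to cp:
  c0: data parity 1, sent cp 1 → ok
  c1: data parity 1, sent cp 1 → ok
  c2: data parity 1, sent cp 1 → ok
  c3: data parity 1, sent cp 0 → mismatch
  c4: data parity 0, sent cp 0 → ok
Exactly one row (r1) and one column (c3) fail → the flipped bit is at their intersection.

row 1, column 3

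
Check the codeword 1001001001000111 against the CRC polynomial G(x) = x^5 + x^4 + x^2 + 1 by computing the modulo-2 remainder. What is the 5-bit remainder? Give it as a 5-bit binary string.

Modulo-2 division of 1001001001000111 by 110101:
  pos 0: 100100 XOR 110101 = 010001
  pos 1: 100011 XOR 110101 = 010110
  pos 2: 101100 XOR 110101 = 011001
  pos 3: 110010 XOR 110101 = 000111
  pos 6: 111100 XOR 110101 = 001001
  pos 8: 100101 XOR 110101 = 010000
  pos 9: 100001 XOR 110101 = 010100
  pos 10: 101001 XOR 110101 = 011100
Remainder = 11100 (nonzero — an error is detected).

11100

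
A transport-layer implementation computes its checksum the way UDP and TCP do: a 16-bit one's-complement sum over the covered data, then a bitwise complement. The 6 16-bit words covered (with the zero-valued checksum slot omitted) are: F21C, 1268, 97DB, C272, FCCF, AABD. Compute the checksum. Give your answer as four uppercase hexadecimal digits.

F99E

One's-complement addition (fold any carry out of bit 15 back into bit 0):
  0xF21C + 0x1268 = 0x10484 → wrap carry → 0x0485
  0x0485 + 0x97DB = 0x09C60
  0x9C60 + 0xC272 = 0x15ED2 → wrap carry → 0x5ED3
  0x5ED3 + 0xFCCF = 0x15BA2 → wrap carry → 0x5BA3
  0x5BA3 + 0xAABD = 0x10660 → wrap carry → 0x0661
One's-complement sum = 0x0661.
Checksum = ~0x0661 & 0xFFFF = 0xF99E.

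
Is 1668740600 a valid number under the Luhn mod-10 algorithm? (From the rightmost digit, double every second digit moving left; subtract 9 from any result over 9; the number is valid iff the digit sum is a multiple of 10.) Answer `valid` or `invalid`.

invalid

From the right, keep odd positions and double even positions (subtract 9 from any doubled value over 9):
  doubled (positions 2,4,...): 0 0 5 3 2 → sum 10
  kept (positions 1,3,...): 0 6 4 8 6 → sum 24
Total = 34.
34 mod 10 = 4, so the number is invalid.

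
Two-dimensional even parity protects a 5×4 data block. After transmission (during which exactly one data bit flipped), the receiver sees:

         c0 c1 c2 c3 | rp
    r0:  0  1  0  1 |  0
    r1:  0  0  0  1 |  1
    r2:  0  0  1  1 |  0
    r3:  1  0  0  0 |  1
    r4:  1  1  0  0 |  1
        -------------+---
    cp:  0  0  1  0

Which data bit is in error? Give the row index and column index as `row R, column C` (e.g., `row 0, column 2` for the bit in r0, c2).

row 4, column 3

Recompute each row's even parity and compare to rp:
  r0: data parity 0, sent rp 0 → ok
  r1: data parity 1, sent rp 1 → ok
  r2: data parity 0, sent rp 0 → ok
  r3: data parity 1, sent rp 1 → ok
  r4: data parity 0, sent rp 1 → mismatch
Recompute each column's even parity and compare to cp:
  c0: data parity 0, sent cp 0 → ok
  c1: data parity 0, sent cp 0 → ok
  c2: data parity 1, sent cp 1 → ok
  c3: data parity 1, sent cp 0 → mismatch
Exactly one row (r4) and one column (c3) fail → the flipped bit is at their intersection.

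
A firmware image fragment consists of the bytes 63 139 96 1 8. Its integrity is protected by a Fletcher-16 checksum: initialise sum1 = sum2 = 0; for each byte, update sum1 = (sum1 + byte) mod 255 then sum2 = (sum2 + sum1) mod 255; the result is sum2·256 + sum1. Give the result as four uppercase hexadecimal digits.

Running sums (mod 255):
  after byte 0 (63): sum1=63, sum2=63
  after byte 1 (139): sum1=202, sum2=10
  after byte 2 (96): sum1=43, sum2=53
  after byte 3 (1): sum1=44, sum2=97
  after byte 4 (8): sum1=52, sum2=149
Checksum = sum2·256 + sum1 = 149·256 + 52 = 38196 = 0x9534.

9534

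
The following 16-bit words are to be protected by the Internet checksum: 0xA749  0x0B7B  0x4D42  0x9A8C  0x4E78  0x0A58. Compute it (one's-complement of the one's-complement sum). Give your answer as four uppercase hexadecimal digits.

0C9C

One's-complement addition (fold any carry out of bit 15 back into bit 0):
  0xA749 + 0x0B7B = 0x0B2C4
  0xB2C4 + 0x4D42 = 0x10006 → wrap carry → 0x0007
  0x0007 + 0x9A8C = 0x09A93
  0x9A93 + 0x4E78 = 0x0E90B
  0xE90B + 0x0A58 = 0x0F363
One's-complement sum = 0xF363.
Checksum = ~0xF363 & 0xFFFF = 0x0C9C.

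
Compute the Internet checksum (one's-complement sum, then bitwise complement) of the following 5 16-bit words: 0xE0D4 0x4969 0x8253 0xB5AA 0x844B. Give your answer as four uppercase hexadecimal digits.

One's-complement addition (fold any carry out of bit 15 back into bit 0):
  0xE0D4 + 0x4969 = 0x12A3D → wrap carry → 0x2A3E
  0x2A3E + 0x8253 = 0x0AC91
  0xAC91 + 0xB5AA = 0x1623B → wrap carry → 0x623C
  0x623C + 0x844B = 0x0E687
One's-complement sum = 0xE687.
Checksum = ~0xE687 & 0xFFFF = 0x1978.

1978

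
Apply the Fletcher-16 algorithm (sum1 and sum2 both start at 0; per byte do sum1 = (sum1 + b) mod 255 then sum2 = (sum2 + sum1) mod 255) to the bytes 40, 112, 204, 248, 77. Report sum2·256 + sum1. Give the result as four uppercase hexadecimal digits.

30AB

Running sums (mod 255):
  after byte 0 (40): sum1=40, sum2=40
  after byte 1 (112): sum1=152, sum2=192
  after byte 2 (204): sum1=101, sum2=38
  after byte 3 (248): sum1=94, sum2=132
  after byte 4 (77): sum1=171, sum2=48
Checksum = sum2·256 + sum1 = 48·256 + 171 = 12459 = 0x30AB.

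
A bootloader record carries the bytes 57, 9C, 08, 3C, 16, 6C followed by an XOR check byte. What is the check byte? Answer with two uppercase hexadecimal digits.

XOR the bytes together:
  start with 0x57
  0x57 ⊕ 0x9C = 0xCB
  0xCB ⊕ 0x08 = 0xC3
  0xC3 ⊕ 0x3C = 0xFF
  0xFF ⊕ 0x16 = 0xE9
  0xE9 ⊕ 0x6C = 0x85

85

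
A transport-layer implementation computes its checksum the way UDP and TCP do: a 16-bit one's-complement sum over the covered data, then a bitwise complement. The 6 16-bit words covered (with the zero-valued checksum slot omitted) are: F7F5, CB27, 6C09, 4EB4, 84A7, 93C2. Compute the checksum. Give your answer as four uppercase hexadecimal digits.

One's-complement addition (fold any carry out of bit 15 back into bit 0):
  0xF7F5 + 0xCB27 = 0x1C31C → wrap carry → 0xC31D
  0xC31D + 0x6C09 = 0x12F26 → wrap carry → 0x2F27
  0x2F27 + 0x4EB4 = 0x07DDB
  0x7DDB + 0x84A7 = 0x10282 → wrap carry → 0x0283
  0x0283 + 0x93C2 = 0x09645
One's-complement sum = 0x9645.
Checksum = ~0x9645 & 0xFFFF = 0x69BA.

69BA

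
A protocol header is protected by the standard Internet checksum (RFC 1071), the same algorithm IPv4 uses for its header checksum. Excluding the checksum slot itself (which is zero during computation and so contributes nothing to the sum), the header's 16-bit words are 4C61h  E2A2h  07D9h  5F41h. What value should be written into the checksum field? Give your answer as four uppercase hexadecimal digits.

69E1

One's-complement addition (fold any carry out of bit 15 back into bit 0):
  0x4C61 + 0xE2A2 = 0x12F03 → wrap carry → 0x2F04
  0x2F04 + 0x07D9 = 0x036DD
  0x36DD + 0x5F41 = 0x0961E
One's-complement sum = 0x961E.
Checksum = ~0x961E & 0xFFFF = 0x69E1.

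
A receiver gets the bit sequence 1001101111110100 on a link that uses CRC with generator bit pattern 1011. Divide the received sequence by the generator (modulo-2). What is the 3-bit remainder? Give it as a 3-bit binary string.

Modulo-2 division of 1001101111110100 by 1011:
  pos 0: 1001 XOR 1011 = 0010
  pos 2: 1010 XOR 1011 = 0001
  pos 5: 1111 XOR 1011 = 0100
  pos 6: 1001 XOR 1011 = 0010
  pos 8: 1011 XOR 1011 = 0000
Remainder = 100 (nonzero — an error is detected).

100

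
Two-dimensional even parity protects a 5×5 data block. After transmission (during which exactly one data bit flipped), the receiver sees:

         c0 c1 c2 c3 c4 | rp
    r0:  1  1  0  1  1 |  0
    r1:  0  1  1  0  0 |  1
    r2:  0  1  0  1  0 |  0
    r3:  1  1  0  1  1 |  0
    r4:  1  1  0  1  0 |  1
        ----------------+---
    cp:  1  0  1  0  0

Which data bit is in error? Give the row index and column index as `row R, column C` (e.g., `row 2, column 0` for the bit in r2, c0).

row 1, column 1

Recompute each row's even parity and compare to rp:
  r0: data parity 0, sent rp 0 → ok
  r1: data parity 0, sent rp 1 → mismatch
  r2: data parity 0, sent rp 0 → ok
  r3: data parity 0, sent rp 0 → ok
  r4: data parity 1, sent rp 1 → ok
Recompute each column's even parity and compare to cp:
  c0: data parity 1, sent cp 1 → ok
  c1: data parity 1, sent cp 0 → mismatch
  c2: data parity 1, sent cp 1 → ok
  c3: data parity 0, sent cp 0 → ok
  c4: data parity 0, sent cp 0 → ok
Exactly one row (r1) and one column (c1) fail → the flipped bit is at their intersection.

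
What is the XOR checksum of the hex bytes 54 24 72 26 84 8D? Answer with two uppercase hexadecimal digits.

XOR the bytes together:
  start with 0x54
  0x54 ⊕ 0x24 = 0x70
  0x70 ⊕ 0x72 = 0x02
  0x02 ⊕ 0x26 = 0x24
  0x24 ⊕ 0x84 = 0xA0
  0xA0 ⊕ 0x8D = 0x2D

2D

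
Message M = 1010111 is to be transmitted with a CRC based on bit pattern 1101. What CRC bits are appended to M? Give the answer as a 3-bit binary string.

Append 3 zeros: 1010111000. Divide by 1101 (XOR where the leading bit is 1):
  pos 0: 1010 XOR 1101 = 0111
  pos 1: 1111 XOR 1101 = 0010
  pos 3: 1011 XOR 1101 = 0110
  pos 4: 1100 XOR 1101 = 0001
Remainder (last 3 bits) = 100. This is the CRC / FCS.

100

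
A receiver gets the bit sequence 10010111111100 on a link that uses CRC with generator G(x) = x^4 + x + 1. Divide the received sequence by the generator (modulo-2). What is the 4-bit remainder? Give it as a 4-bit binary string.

Modulo-2 division of 10010111111100 by 10011:
  pos 0: 10010 XOR 10011 = 00001
  pos 4: 11111 XOR 10011 = 01100
  pos 5: 11001 XOR 10011 = 01010
  pos 6: 10101 XOR 10011 = 00110
  pos 8: 11010 XOR 10011 = 01001
  pos 9: 10010 XOR 10011 = 00001
Remainder = 0001 (nonzero — an error is detected).

0001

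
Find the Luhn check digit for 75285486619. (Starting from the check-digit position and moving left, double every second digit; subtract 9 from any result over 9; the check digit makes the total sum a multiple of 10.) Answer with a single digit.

Partial digits right→left: 9 1 6 6 8 4 5 8 2 5 7
Double every second digit counting from the check-digit position (so the 1st, 3rd, 5th, ... of the partial from the right).
  doubled (with −9 where >9): 9 3 7 1 4 5 → sum 29
  kept as-is: 1 6 4 8 5 → sum 24
Total = 29 + 24 = 53.
Check digit = (10 − (53 mod 10)) mod 10 = 7.

7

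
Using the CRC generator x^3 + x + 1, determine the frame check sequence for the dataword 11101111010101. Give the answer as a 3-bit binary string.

100

Append 3 zeros: 11101111010101000. Divide by 1011 (XOR where the leading bit is 1):
  pos 0: 1110 XOR 1011 = 0101
  pos 1: 1011 XOR 1011 = 0000
  pos 5: 1110 XOR 1011 = 0101
  pos 6: 1011 XOR 1011 = 0000
  pos 11: 1010 XOR 1011 = 0001
Remainder (last 3 bits) = 100. This is the CRC / FCS.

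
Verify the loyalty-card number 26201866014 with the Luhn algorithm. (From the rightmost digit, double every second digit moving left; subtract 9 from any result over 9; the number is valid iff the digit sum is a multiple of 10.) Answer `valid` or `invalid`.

From the right, keep odd positions and double even positions (subtract 9 from any doubled value over 9):
  doubled (positions 2,4,...): 2 3 7 0 3 → sum 15
  kept (positions 1,3,...): 4 0 6 1 2 2 → sum 15
Total = 30.
30 mod 10 = 0, so the number is valid.

valid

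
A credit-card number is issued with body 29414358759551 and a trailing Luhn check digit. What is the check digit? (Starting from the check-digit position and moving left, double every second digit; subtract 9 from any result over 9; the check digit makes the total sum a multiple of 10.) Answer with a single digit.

6

Partial digits right→left: 1 5 5 9 5 7 8 5 3 4 1 4 9 2
Double every second digit counting from the check-digit position (so the 1st, 3rd, 5th, ... of the partial from the right).
  doubled (with −9 where >9): 2 1 1 7 6 2 9 → sum 28
  kept as-is: 5 9 7 5 4 4 2 → sum 36
Total = 28 + 36 = 64.
Check digit = (10 − (64 mod 10)) mod 10 = 6.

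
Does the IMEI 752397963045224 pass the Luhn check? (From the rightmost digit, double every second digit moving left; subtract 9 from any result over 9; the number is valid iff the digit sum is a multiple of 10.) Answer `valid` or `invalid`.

valid

From the right, keep odd positions and double even positions (subtract 9 from any doubled value over 9):
  doubled (positions 2,4,...): 4 1 0 3 5 6 1 → sum 20
  kept (positions 1,3,...): 4 2 4 3 9 9 2 7 → sum 40
Total = 60.
60 mod 10 = 0, so the number is valid.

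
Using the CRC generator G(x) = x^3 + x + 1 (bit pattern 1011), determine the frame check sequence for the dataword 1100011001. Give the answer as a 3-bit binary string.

110

Append 3 zeros: 1100011001000. Divide by 1011 (XOR where the leading bit is 1):
  pos 0: 1100 XOR 1011 = 0111
  pos 1: 1110 XOR 1011 = 0101
  pos 2: 1011 XOR 1011 = 0000
  pos 6: 1001 XOR 1011 = 0010
  pos 8: 1000 XOR 1011 = 0011
Remainder (last 3 bits) = 110. This is the CRC / FCS.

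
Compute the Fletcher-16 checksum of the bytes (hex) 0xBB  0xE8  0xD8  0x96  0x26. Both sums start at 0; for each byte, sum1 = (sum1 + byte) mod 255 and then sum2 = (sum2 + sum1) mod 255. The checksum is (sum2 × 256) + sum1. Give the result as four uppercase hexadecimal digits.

2C3A

Running sums (mod 255):
  after byte 0 (0xBB): sum1=187, sum2=187
  after byte 1 (0xE8): sum1=164, sum2=96
  after byte 2 (0xD8): sum1=125, sum2=221
  after byte 3 (0x96): sum1=20, sum2=241
  after byte 4 (0x26): sum1=58, sum2=44
Checksum = sum2·256 + sum1 = 44·256 + 58 = 11322 = 0x2C3A.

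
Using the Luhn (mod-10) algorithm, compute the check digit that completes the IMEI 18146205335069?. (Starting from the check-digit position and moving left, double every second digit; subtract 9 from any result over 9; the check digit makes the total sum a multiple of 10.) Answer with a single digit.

3

Partial digits right→left: 9 6 0 5 3 3 5 0 2 6 4 1 8 1
Double every second digit counting from the check-digit position (so the 1st, 3rd, 5th, ... of the partial from the right).
  doubled (with −9 where >9): 9 0 6 1 4 8 7 → sum 35
  kept as-is: 6 5 3 0 6 1 1 → sum 22
Total = 35 + 22 = 57.
Check digit = (10 − (57 mod 10)) mod 10 = 3.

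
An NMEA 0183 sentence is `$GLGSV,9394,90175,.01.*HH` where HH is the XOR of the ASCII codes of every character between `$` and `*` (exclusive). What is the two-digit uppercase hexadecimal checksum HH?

XOR the ASCII codes of the payload characters:
  'G' = 0x47 → acc = 0x47
  'L' = 0x4C → acc = 0x0B
  'G' = 0x47 → acc = 0x4C
  'S' = 0x53 → acc = 0x1F
  'V' = 0x56 → acc = 0x49
  ',' = 0x2C → acc = 0x65
  '9' = 0x39 → acc = 0x5C
  '3' = 0x33 → acc = 0x6F
  '9' = 0x39 → acc = 0x56
  '4' = 0x34 → acc = 0x62
  ',' = 0x2C → acc = 0x4E
  '9' = 0x39 → acc = 0x77
  '0' = 0x30 → acc = 0x47
  '1' = 0x31 → acc = 0x76
  '7' = 0x37 → acc = 0x41
  '5' = 0x35 → acc = 0x74
  ',' = 0x2C → acc = 0x58
  '.' = 0x2E → acc = 0x76
  '0' = 0x30 → acc = 0x46
  '1' = 0x31 → acc = 0x77
  '.' = 0x2E → acc = 0x59
Checksum = 0x59.

59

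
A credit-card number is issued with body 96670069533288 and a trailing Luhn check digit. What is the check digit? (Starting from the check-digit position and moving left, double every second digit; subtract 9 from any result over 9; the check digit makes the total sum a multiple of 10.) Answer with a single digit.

Partial digits right→left: 8 8 2 3 3 5 9 6 0 0 7 6 6 9
Double every second digit counting from the check-digit position (so the 1st, 3rd, 5th, ... of the partial from the right).
  doubled (with −9 where >9): 7 4 6 9 0 5 3 → sum 34
  kept as-is: 8 3 5 6 0 6 9 → sum 37
Total = 34 + 37 = 71.
Check digit = (10 − (71 mod 10)) mod 10 = 9.

9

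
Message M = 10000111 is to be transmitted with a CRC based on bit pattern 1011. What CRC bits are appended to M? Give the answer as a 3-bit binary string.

Append 3 zeros: 10000111000. Divide by 1011 (XOR where the leading bit is 1):
  pos 0: 1000 XOR 1011 = 0011
  pos 2: 1101 XOR 1011 = 0110
  pos 3: 1101 XOR 1011 = 0110
  pos 4: 1101 XOR 1011 = 0110
  pos 5: 1100 XOR 1011 = 0111
  pos 6: 1110 XOR 1011 = 0101
  pos 7: 1010 XOR 1011 = 0001
Remainder (last 3 bits) = 001. This is the CRC / FCS.

001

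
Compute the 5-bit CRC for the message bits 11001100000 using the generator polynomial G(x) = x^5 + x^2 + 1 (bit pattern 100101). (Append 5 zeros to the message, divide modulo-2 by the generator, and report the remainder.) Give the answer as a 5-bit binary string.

10100

Append 5 zeros: 1100110000000000. Divide by 100101 (XOR where the leading bit is 1):
  pos 0: 110011 XOR 100101 = 010110
  pos 1: 101100 XOR 100101 = 001001
  pos 3: 100100 XOR 100101 = 000001
  pos 8: 100000 XOR 100101 = 000101
Remainder (last 5 bits) = 10100. This is the CRC / FCS.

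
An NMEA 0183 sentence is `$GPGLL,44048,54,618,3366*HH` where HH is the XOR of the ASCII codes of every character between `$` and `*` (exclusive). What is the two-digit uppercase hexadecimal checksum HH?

52

XOR the ASCII codes of the payload characters:
  'G' = 0x47 → acc = 0x47
  'P' = 0x50 → acc = 0x17
  'G' = 0x47 → acc = 0x50
  'L' = 0x4C → acc = 0x1C
  'L' = 0x4C → acc = 0x50
  ',' = 0x2C → acc = 0x7C
  '4' = 0x34 → acc = 0x48
  '4' = 0x34 → acc = 0x7C
  '0' = 0x30 → acc = 0x4C
  '4' = 0x34 → acc = 0x78
  '8' = 0x38 → acc = 0x40
  ',' = 0x2C → acc = 0x6C
  '5' = 0x35 → acc = 0x59
  '4' = 0x34 → acc = 0x6D
  ',' = 0x2C → acc = 0x41
  '6' = 0x36 → acc = 0x77
  '1' = 0x31 → acc = 0x46
  '8' = 0x38 → acc = 0x7E
  ',' = 0x2C → acc = 0x52
  '3' = 0x33 → acc = 0x61
  '3' = 0x33 → acc = 0x52
  '6' = 0x36 → acc = 0x64
  '6' = 0x36 → acc = 0x52
Checksum = 0x52.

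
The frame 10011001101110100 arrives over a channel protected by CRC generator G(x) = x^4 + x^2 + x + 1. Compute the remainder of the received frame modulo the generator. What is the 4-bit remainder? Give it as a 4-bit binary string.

Modulo-2 division of 10011001101110100 by 10111:
  pos 0: 10011 XOR 10111 = 00100
  pos 2: 10000 XOR 10111 = 00111
  pos 4: 11111 XOR 10111 = 01000
  pos 5: 10000 XOR 10111 = 00111
  pos 7: 11111 XOR 10111 = 01000
  pos 8: 10001 XOR 10111 = 00110
  pos 10: 11001 XOR 10111 = 01110
  pos 11: 11100 XOR 10111 = 01011
  pos 12: 10110 XOR 10111 = 00001
Remainder = 0001 (nonzero — an error is detected).

0001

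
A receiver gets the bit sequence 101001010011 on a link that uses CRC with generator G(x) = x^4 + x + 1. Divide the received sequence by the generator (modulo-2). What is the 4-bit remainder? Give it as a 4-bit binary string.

Modulo-2 division of 101001010011 by 10011:
  pos 0: 10100 XOR 10011 = 00111
  pos 2: 11110 XOR 10011 = 01101
  pos 3: 11011 XOR 10011 = 01000
  pos 4: 10000 XOR 10011 = 00011
  pos 7: 11011 XOR 10011 = 01000
Remainder = 1000 (nonzero — an error is detected).

1000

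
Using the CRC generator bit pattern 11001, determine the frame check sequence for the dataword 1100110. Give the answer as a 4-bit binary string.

1011

Append 4 zeros: 11001100000. Divide by 11001 (XOR where the leading bit is 1):
  pos 0: 11001 XOR 11001 = 00000
  pos 5: 10000 XOR 11001 = 01001
  pos 6: 10010 XOR 11001 = 01011
Remainder (last 4 bits) = 1011. This is the CRC / FCS.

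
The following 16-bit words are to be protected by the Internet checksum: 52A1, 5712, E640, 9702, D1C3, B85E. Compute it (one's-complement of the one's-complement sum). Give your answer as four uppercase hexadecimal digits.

One's-complement addition (fold any carry out of bit 15 back into bit 0):
  0x52A1 + 0x5712 = 0x0A9B3
  0xA9B3 + 0xE640 = 0x18FF3 → wrap carry → 0x8FF4
  0x8FF4 + 0x9702 = 0x126F6 → wrap carry → 0x26F7
  0x26F7 + 0xD1C3 = 0x0F8BA
  0xF8BA + 0xB85E = 0x1B118 → wrap carry → 0xB119
One's-complement sum = 0xB119.
Checksum = ~0xB119 & 0xFFFF = 0x4EE6.

4EE6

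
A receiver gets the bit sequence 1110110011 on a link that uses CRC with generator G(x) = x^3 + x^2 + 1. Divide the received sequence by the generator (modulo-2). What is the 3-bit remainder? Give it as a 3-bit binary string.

Modulo-2 division of 1110110011 by 1101:
  pos 0: 1110 XOR 1101 = 0011
  pos 2: 1111 XOR 1101 = 0010
  pos 4: 1000 XOR 1101 = 0101
  pos 5: 1011 XOR 1101 = 0110
  pos 6: 1101 XOR 1101 = 0000
Remainder = 000 (zero — the frame passes the CRC check).

000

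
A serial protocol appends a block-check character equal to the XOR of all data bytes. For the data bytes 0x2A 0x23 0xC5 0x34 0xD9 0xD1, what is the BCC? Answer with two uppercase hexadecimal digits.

F0

XOR the bytes together:
  start with 0x2A
  0x2A ⊕ 0x23 = 0x09
  0x09 ⊕ 0xC5 = 0xCC
  0xCC ⊕ 0x34 = 0xF8
  0xF8 ⊕ 0xD9 = 0x21
  0x21 ⊕ 0xD1 = 0xF0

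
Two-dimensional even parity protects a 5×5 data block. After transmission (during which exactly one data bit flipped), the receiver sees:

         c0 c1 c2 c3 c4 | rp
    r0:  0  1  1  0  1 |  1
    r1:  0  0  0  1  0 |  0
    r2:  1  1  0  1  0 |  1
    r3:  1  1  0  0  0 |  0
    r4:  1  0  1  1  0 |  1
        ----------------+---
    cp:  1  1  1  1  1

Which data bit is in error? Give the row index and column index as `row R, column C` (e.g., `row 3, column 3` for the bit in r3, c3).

row 1, column 2

Recompute each row's even parity and compare to rp:
  r0: data parity 1, sent rp 1 → ok
  r1: data parity 1, sent rp 0 → mismatch
  r2: data parity 1, sent rp 1 → ok
  r3: data parity 0, sent rp 0 → ok
  r4: data parity 1, sent rp 1 → ok
Recompute each column's even parity and compare to cp:
  c0: data parity 1, sent cp 1 → ok
  c1: data parity 1, sent cp 1 → ok
  c2: data parity 0, sent cp 1 → mismatch
  c3: data parity 1, sent cp 1 → ok
  c4: data parity 1, sent cp 1 → ok
Exactly one row (r1) and one column (c2) fail → the flipped bit is at their intersection.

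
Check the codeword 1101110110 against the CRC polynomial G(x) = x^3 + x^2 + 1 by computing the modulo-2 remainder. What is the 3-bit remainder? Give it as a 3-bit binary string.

010

Modulo-2 division of 1101110110 by 1101:
  pos 0: 1101 XOR 1101 = 0000
  pos 4: 1101 XOR 1101 = 0000
Remainder = 010 (nonzero — an error is detected).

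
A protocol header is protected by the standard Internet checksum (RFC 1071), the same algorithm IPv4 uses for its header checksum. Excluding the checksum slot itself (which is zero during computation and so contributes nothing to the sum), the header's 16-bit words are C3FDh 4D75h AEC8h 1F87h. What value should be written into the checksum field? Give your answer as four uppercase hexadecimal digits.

One's-complement addition (fold any carry out of bit 15 back into bit 0):
  0xC3FD + 0x4D75 = 0x11172 → wrap carry → 0x1173
  0x1173 + 0xAEC8 = 0x0C03B
  0xC03B + 0x1F87 = 0x0DFC2
One's-complement sum = 0xDFC2.
Checksum = ~0xDFC2 & 0xFFFF = 0x203D.

203D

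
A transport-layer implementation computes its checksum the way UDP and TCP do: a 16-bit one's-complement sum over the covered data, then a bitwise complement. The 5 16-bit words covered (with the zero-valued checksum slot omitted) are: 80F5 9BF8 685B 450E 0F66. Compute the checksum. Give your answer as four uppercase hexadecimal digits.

2642

One's-complement addition (fold any carry out of bit 15 back into bit 0):
  0x80F5 + 0x9BF8 = 0x11CED → wrap carry → 0x1CEE
  0x1CEE + 0x685B = 0x08549
  0x8549 + 0x450E = 0x0CA57
  0xCA57 + 0x0F66 = 0x0D9BD
One's-complement sum = 0xD9BD.
Checksum = ~0xD9BD & 0xFFFF = 0x2642.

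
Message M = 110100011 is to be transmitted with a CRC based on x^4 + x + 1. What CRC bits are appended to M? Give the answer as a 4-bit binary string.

1110

Append 4 zeros: 1101000110000. Divide by 10011 (XOR where the leading bit is 1):
  pos 0: 11010 XOR 10011 = 01001
  pos 1: 10010 XOR 10011 = 00001
  pos 5: 10110 XOR 10011 = 00101
  pos 7: 10100 XOR 10011 = 00111
Remainder (last 4 bits) = 1110. This is the CRC / FCS.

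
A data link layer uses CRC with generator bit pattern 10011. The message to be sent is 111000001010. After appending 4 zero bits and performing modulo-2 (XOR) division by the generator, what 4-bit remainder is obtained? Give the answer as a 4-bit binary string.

Append 4 zeros: 1110000010100000. Divide by 10011 (XOR where the leading bit is 1):
  pos 0: 11100 XOR 10011 = 01111
  pos 1: 11110 XOR 10011 = 01101
  pos 2: 11010 XOR 10011 = 01001
  pos 3: 10010 XOR 10011 = 00001
  pos 7: 11010 XOR 10011 = 01001
  pos 8: 10010 XOR 10011 = 00001
Remainder (last 4 bits) = 1000. This is the CRC / FCS.

1000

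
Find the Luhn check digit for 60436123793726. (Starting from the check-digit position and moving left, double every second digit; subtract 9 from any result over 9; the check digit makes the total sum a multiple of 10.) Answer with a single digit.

9

Partial digits right→left: 6 2 7 3 9 7 3 2 1 6 3 4 0 6
Double every second digit counting from the check-digit position (so the 1st, 3rd, 5th, ... of the partial from the right).
  doubled (with −9 where >9): 3 5 9 6 2 6 0 → sum 31
  kept as-is: 2 3 7 2 6 4 6 → sum 30
Total = 31 + 30 = 61.
Check digit = (10 − (61 mod 10)) mod 10 = 9.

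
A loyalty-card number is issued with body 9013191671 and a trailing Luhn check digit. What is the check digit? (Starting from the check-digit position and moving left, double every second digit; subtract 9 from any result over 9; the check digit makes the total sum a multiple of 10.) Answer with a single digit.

Partial digits right→left: 1 7 6 1 9 1 3 1 0 9
Double every second digit counting from the check-digit position (so the 1st, 3rd, 5th, ... of the partial from the right).
  doubled (with −9 where >9): 2 3 9 6 0 → sum 20
  kept as-is: 7 1 1 1 9 → sum 19
Total = 20 + 19 = 39.
Check digit = (10 − (39 mod 10)) mod 10 = 1.

1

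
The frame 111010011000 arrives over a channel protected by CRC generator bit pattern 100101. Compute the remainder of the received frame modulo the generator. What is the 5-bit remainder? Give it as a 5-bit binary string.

00000

Modulo-2 division of 111010011000 by 100101:
  pos 0: 111010 XOR 100101 = 011111
  pos 1: 111110 XOR 100101 = 011011
  pos 2: 110111 XOR 100101 = 010010
  pos 3: 100101 XOR 100101 = 000000
Remainder = 00000 (zero — the frame passes the CRC check).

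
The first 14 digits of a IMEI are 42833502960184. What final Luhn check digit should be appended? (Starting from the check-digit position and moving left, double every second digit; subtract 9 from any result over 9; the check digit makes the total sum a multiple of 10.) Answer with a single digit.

Partial digits right→left: 4 8 1 0 6 9 2 0 5 3 3 8 2 4
Double every second digit counting from the check-digit position (so the 1st, 3rd, 5th, ... of the partial from the right).
  doubled (with −9 where >9): 8 2 3 4 1 6 4 → sum 28
  kept as-is: 8 0 9 0 3 8 4 → sum 32
Total = 28 + 32 = 60.
Check digit = (10 − (60 mod 10)) mod 10 = 0.

0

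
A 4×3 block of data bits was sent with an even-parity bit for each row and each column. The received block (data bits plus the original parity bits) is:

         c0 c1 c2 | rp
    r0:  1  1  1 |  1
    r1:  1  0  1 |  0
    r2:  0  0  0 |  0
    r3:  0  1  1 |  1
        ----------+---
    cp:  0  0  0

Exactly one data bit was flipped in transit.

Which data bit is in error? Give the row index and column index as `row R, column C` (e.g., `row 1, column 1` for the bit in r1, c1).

row 3, column 2

Recompute each row's even parity and compare to rp:
  r0: data parity 1, sent rp 1 → ok
  r1: data parity 0, sent rp 0 → ok
  r2: data parity 0, sent rp 0 → ok
  r3: data parity 0, sent rp 1 → mismatch
Recompute each column's even parity and compare to cp:
  c0: data parity 0, sent cp 0 → ok
  c1: data parity 0, sent cp 0 → ok
  c2: data parity 1, sent cp 0 → mismatch
Exactly one row (r3) and one column (c2) fail → the flipped bit is at their intersection.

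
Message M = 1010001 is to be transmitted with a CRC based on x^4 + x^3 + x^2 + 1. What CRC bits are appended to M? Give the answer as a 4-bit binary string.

0111

Append 4 zeros: 10100010000. Divide by 11101 (XOR where the leading bit is 1):
  pos 0: 10100 XOR 11101 = 01001
  pos 1: 10010 XOR 11101 = 01111
  pos 2: 11111 XOR 11101 = 00010
  pos 5: 10000 XOR 11101 = 01101
  pos 6: 11010 XOR 11101 = 00111
Remainder (last 4 bits) = 0111. This is the CRC / FCS.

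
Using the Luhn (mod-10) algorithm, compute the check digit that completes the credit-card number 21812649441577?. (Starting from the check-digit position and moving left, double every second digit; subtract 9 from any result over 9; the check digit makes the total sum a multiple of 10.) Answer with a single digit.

2

Partial digits right→left: 7 7 5 1 4 4 9 4 6 2 1 8 1 2
Double every second digit counting from the check-digit position (so the 1st, 3rd, 5th, ... of the partial from the right).
  doubled (with −9 where >9): 5 1 8 9 3 2 2 → sum 30
  kept as-is: 7 1 4 4 2 8 2 → sum 28
Total = 30 + 28 = 58.
Check digit = (10 − (58 mod 10)) mod 10 = 2.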